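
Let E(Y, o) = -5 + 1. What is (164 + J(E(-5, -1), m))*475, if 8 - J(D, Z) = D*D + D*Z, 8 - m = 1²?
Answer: 87400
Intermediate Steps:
m = 7 (m = 8 - 1*1² = 8 - 1*1 = 8 - 1 = 7)
E(Y, o) = -4
J(D, Z) = 8 - D² - D*Z (J(D, Z) = 8 - (D*D + D*Z) = 8 - (D² + D*Z) = 8 + (-D² - D*Z) = 8 - D² - D*Z)
(164 + J(E(-5, -1), m))*475 = (164 + (8 - 1*(-4)² - 1*(-4)*7))*475 = (164 + (8 - 1*16 + 28))*475 = (164 + (8 - 16 + 28))*475 = (164 + 20)*475 = 184*475 = 87400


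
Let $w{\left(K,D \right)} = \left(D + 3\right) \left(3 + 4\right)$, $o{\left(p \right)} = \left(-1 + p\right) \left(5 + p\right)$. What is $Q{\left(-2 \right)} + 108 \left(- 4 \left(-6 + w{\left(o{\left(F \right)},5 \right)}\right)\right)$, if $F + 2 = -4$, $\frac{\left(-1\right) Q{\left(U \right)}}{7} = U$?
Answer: $-21586$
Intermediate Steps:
$Q{\left(U \right)} = - 7 U$
$F = -6$ ($F = -2 - 4 = -6$)
$w{\left(K,D \right)} = 21 + 7 D$ ($w{\left(K,D \right)} = \left(3 + D\right) 7 = 21 + 7 D$)
$Q{\left(-2 \right)} + 108 \left(- 4 \left(-6 + w{\left(o{\left(F \right)},5 \right)}\right)\right) = \left(-7\right) \left(-2\right) + 108 \left(- 4 \left(-6 + \left(21 + 7 \cdot 5\right)\right)\right) = 14 + 108 \left(- 4 \left(-6 + \left(21 + 35\right)\right)\right) = 14 + 108 \left(- 4 \left(-6 + 56\right)\right) = 14 + 108 \left(\left(-4\right) 50\right) = 14 + 108 \left(-200\right) = 14 - 21600 = -21586$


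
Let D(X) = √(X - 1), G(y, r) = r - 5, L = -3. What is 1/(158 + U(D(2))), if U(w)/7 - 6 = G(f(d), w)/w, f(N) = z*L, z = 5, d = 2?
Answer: 1/172 ≈ 0.0058140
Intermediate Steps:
f(N) = -15 (f(N) = 5*(-3) = -15)
G(y, r) = -5 + r
D(X) = √(-1 + X)
U(w) = 42 + 7*(-5 + w)/w (U(w) = 42 + 7*((-5 + w)/w) = 42 + 7*(-5 + w)/w)
1/(158 + U(D(2))) = 1/(158 + (49 - 35/√(-1 + 2))) = 1/(158 + (49 - 35/(√1))) = 1/(158 + (49 - 35/1)) = 1/(158 + (49 - 35*1)) = 1/(158 + (49 - 35)) = 1/(158 + 14) = 1/172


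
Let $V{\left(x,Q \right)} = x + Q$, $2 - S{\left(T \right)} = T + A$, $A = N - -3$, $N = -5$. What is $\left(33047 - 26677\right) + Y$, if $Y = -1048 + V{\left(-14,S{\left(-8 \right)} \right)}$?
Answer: $5320$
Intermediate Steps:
$A = -2$ ($A = -5 - -3 = -5 + 3 = -2$)
$S{\left(T \right)} = 4 - T$ ($S{\left(T \right)} = 2 - \left(T - 2\right) = 2 - \left(-2 + T\right) = 4 - T$)
$V{\left(x,Q \right)} = Q + x$
$Y = -1050$ ($Y = -1048 + \left(\left(4 - -8\right) - 14\right) = -1048 + \left(\left(4 + 8\right) - 14\right) = -1048 + \left(12 - 14\right) = -1048 - 2 = -1050$)
$\left(33047 - 26677\right) + Y = \left(33047 - 26677\right) - 1050 = 6370 - 1050 = 5320$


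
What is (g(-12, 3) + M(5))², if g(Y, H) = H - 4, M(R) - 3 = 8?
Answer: 100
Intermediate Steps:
M(R) = 11 (M(R) = 3 + 8 = 11)
g(Y, H) = -4 + H
(g(-12, 3) + M(5))² = ((-4 + 3) + 11)² = (-1 + 11)² = 10² = 100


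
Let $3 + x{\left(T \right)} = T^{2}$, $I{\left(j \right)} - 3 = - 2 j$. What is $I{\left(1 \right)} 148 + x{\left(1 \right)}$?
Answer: $146$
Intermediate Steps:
$I{\left(j \right)} = 3 - 2 j$
$x{\left(T \right)} = -3 + T^{2}$
$I{\left(1 \right)} 148 + x{\left(1 \right)} = \left(3 - 2\right) 148 - \left(3 - 1^{2}\right) = \left(3 - 2\right) 148 + \left(-3 + 1\right) = 1 \cdot 148 - 2 = 148 - 2 = 146$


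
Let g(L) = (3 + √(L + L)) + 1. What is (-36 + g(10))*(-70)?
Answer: 2240 - 140*√5 ≈ 1927.0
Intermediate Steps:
g(L) = 4 + √2*√L (g(L) = (3 + √(2*L)) + 1 = (3 + √2*√L) + 1 = 4 + √2*√L)
(-36 + g(10))*(-70) = (-36 + (4 + √2*√10))*(-70) = (-36 + (4 + 2*√5))*(-70) = (-32 + 2*√5)*(-70) = 2240 - 140*√5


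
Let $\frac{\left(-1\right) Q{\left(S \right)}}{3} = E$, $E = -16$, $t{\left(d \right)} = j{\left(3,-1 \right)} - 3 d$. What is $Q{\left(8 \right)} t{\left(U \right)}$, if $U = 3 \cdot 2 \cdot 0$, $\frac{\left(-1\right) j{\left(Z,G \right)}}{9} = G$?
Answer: $432$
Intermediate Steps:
$j{\left(Z,G \right)} = - 9 G$
$U = 0$ ($U = 6 \cdot 0 = 0$)
$t{\left(d \right)} = 9 - 3 d$ ($t{\left(d \right)} = \left(-9\right) \left(-1\right) - 3 d = 9 - 3 d$)
$Q{\left(S \right)} = 48$ ($Q{\left(S \right)} = \left(-3\right) \left(-16\right) = 48$)
$Q{\left(8 \right)} t{\left(U \right)} = 48 \left(9 - 0\right) = 48 \left(9 + 0\right) = 48 \cdot 9 = 432$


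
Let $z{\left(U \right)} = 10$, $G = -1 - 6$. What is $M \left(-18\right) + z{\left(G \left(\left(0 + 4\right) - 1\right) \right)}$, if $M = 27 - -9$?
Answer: $-638$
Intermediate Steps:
$G = -7$ ($G = -1 - 6 = -7$)
$M = 36$ ($M = 27 + 9 = 36$)
$M \left(-18\right) + z{\left(G \left(\left(0 + 4\right) - 1\right) \right)} = 36 \left(-18\right) + 10 = -648 + 10 = -638$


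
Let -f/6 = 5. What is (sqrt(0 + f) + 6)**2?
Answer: (6 + I*sqrt(30))**2 ≈ 6.0 + 65.727*I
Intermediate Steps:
f = -30 (f = -6*5 = -30)
(sqrt(0 + f) + 6)**2 = (sqrt(0 - 30) + 6)**2 = (sqrt(-30) + 6)**2 = (I*sqrt(30) + 6)**2 = (6 + I*sqrt(30))**2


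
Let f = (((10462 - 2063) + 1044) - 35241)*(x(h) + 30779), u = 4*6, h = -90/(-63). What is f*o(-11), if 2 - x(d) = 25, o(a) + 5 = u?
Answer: -15075422472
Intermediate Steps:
h = 10/7 (h = -90*(-1/63) = 10/7 ≈ 1.4286)
u = 24
o(a) = 19 (o(a) = -5 + 24 = 19)
x(d) = -23 (x(d) = 2 - 1*25 = 2 - 25 = -23)
f = -793443288 (f = (((10462 - 2063) + 1044) - 35241)*(-23 + 30779) = ((8399 + 1044) - 35241)*30756 = (9443 - 35241)*30756 = -25798*30756 = -793443288)
f*o(-11) = -793443288*19 = -15075422472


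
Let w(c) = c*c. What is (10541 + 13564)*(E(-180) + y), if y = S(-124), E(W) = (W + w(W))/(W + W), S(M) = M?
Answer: -10292835/2 ≈ -5.1464e+6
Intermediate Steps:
w(c) = c²
E(W) = (W + W²)/(2*W) (E(W) = (W + W²)/(W + W) = (W + W²)/((2*W)) = (W + W²)*(1/(2*W)) = (W + W²)/(2*W))
y = -124
(10541 + 13564)*(E(-180) + y) = (10541 + 13564)*((½ + (½)*(-180)) - 124) = 24105*((½ - 90) - 124) = 24105*(-179/2 - 124) = 24105*(-427/2) = -10292835/2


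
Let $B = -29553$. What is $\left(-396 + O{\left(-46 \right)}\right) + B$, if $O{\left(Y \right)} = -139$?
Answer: $-30088$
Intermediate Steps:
$\left(-396 + O{\left(-46 \right)}\right) + B = \left(-396 - 139\right) - 29553 = -535 - 29553 = -30088$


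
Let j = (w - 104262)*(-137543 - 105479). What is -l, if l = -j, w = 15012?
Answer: 21689713500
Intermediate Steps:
j = 21689713500 (j = (15012 - 104262)*(-137543 - 105479) = -89250*(-243022) = 21689713500)
l = -21689713500 (l = -1*21689713500 = -21689713500)
-l = -1*(-21689713500) = 21689713500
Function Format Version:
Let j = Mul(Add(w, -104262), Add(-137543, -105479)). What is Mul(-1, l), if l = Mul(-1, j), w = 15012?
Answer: 21689713500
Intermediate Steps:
j = 21689713500 (j = Mul(Add(15012, -104262), Add(-137543, -105479)) = Mul(-89250, -243022) = 21689713500)
l = -21689713500 (l = Mul(-1, 21689713500) = -21689713500)
Mul(-1, l) = Mul(-1, -21689713500) = 21689713500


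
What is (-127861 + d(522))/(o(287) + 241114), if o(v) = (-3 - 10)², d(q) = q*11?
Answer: -122119/241283 ≈ -0.50612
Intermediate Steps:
d(q) = 11*q
o(v) = 169 (o(v) = (-13)² = 169)
(-127861 + d(522))/(o(287) + 241114) = (-127861 + 11*522)/(169 + 241114) = (-127861 + 5742)/241283 = -122119*1/241283 = -122119/241283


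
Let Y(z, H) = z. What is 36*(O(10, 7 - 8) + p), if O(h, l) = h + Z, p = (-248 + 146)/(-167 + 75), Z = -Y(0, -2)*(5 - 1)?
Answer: 9198/23 ≈ 399.91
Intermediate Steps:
Z = 0 (Z = -0*(5 - 1) = -0*4 = -1*0 = 0)
p = 51/46 (p = -102/(-92) = -102*(-1/92) = 51/46 ≈ 1.1087)
O(h, l) = h (O(h, l) = h + 0 = h)
36*(O(10, 7 - 8) + p) = 36*(10 + 51/46) = 36*(511/46) = 9198/23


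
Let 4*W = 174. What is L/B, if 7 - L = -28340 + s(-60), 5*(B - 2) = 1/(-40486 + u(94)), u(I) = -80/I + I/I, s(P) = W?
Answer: 538568904225/38056606 ≈ 14152.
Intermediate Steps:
W = 87/2 (W = (¼)*174 = 87/2 ≈ 43.500)
s(P) = 87/2
u(I) = 1 - 80/I (u(I) = -80/I + 1 = 1 - 80/I)
B = 19028303/9514175 (B = 2 + 1/(5*(-40486 + (-80 + 94)/94)) = 2 + 1/(5*(-40486 + (1/94)*14)) = 2 + 1/(5*(-40486 + 7/47)) = 2 + 1/(5*(-1902835/47)) = 2 + (⅕)*(-47/1902835) = 2 - 47/9514175 = 19028303/9514175 ≈ 2.0000)
L = 56607/2 (L = 7 - (-28340 + 87/2) = 7 - 1*(-56593/2) = 7 + 56593/2 = 56607/2 ≈ 28304.)
L/B = 56607/(2*(19028303/9514175)) = (56607/2)*(9514175/19028303) = 538568904225/38056606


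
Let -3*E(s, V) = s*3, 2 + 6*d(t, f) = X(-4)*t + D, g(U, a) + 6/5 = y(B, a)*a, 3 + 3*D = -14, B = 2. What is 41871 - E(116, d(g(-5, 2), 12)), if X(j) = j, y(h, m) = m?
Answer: 41987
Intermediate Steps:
D = -17/3 (D = -1 + (⅓)*(-14) = -1 - 14/3 = -17/3 ≈ -5.6667)
g(U, a) = -6/5 + a² (g(U, a) = -6/5 + a*a = -6/5 + a²)
d(t, f) = -23/18 - 2*t/3 (d(t, f) = -⅓ + (-4*t - 17/3)/6 = -⅓ + (-17/3 - 4*t)/6 = -⅓ + (-17/18 - 2*t/3) = -23/18 - 2*t/3)
E(s, V) = -s (E(s, V) = -s*3/3 = -s)
41871 - E(116, d(g(-5, 2), 12)) = 41871 - (-1)*116 = 41871 - 1*(-116) = 41871 + 116 = 41987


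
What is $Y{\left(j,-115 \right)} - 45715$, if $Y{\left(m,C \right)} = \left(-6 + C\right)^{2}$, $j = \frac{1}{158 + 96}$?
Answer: $-31074$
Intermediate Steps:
$j = \frac{1}{254} \approx 0.003937$
$Y{\left(j,-115 \right)} - 45715 = \left(-6 - 115\right)^{2} - 45715 = \left(-121\right)^{2} - 45715 = 14641 - 45715 = -31074$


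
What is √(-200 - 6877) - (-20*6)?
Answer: 120 + I*√7077 ≈ 120.0 + 84.125*I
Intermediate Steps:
√(-200 - 6877) - (-20*6) = √(-7077) - (-120) = I*√7077 - 1*(-120) = I*√7077 + 120 = 120 + I*√7077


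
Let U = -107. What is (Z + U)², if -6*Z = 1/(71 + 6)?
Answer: 2443819225/213444 ≈ 11449.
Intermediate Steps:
Z = -1/462 (Z = -1/(6*(71 + 6)) = -⅙/77 = -⅙*1/77 = -1/462 ≈ -0.0021645)
(Z + U)² = (-1/462 - 107)² = (-49435/462)² = 2443819225/213444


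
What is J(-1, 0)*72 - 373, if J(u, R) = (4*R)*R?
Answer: -373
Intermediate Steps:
J(u, R) = 4*R²
J(-1, 0)*72 - 373 = (4*0²)*72 - 373 = (4*0)*72 - 373 = 0*72 - 373 = 0 - 373 = -373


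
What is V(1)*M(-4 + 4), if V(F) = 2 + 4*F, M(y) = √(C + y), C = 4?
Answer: 12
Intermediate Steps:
M(y) = √(4 + y)
V(1)*M(-4 + 4) = (2 + 4*1)*√(4 + (-4 + 4)) = (2 + 4)*√(4 + 0) = 6*√4 = 6*2 = 12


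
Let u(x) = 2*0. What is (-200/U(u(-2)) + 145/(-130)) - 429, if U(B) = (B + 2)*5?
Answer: -11703/26 ≈ -450.12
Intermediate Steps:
u(x) = 0
U(B) = 10 + 5*B (U(B) = (2 + B)*5 = 10 + 5*B)
(-200/U(u(-2)) + 145/(-130)) - 429 = (-200/(10 + 5*0) + 145/(-130)) - 429 = (-200/(10 + 0) + 145*(-1/130)) - 429 = (-200/10 - 29/26) - 429 = (-200*1/10 - 29/26) - 429 = (-20 - 29/26) - 429 = -549/26 - 429 = -11703/26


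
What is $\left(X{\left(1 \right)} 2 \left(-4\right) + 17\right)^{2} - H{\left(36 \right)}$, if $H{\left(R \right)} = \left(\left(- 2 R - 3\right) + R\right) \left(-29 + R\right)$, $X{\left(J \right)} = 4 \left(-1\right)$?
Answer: $2674$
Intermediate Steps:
$X{\left(J \right)} = -4$
$H{\left(R \right)} = \left(-29 + R\right) \left(-3 - R\right)$ ($H{\left(R \right)} = \left(\left(-3 - 2 R\right) + R\right) \left(-29 + R\right) = \left(-3 - R\right) \left(-29 + R\right) = \left(-29 + R\right) \left(-3 - R\right)$)
$\left(X{\left(1 \right)} 2 \left(-4\right) + 17\right)^{2} - H{\left(36 \right)} = \left(\left(-4\right) 2 \left(-4\right) + 17\right)^{2} - \left(87 - 36^{2} + 26 \cdot 36\right) = \left(\left(-8\right) \left(-4\right) + 17\right)^{2} - \left(87 - 1296 + 936\right) = \left(32 + 17\right)^{2} - \left(87 - 1296 + 936\right) = 49^{2} - -273 = 2401 + 273 = 2674$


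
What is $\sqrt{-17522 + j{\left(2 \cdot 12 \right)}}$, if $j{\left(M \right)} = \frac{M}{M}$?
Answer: $i \sqrt{17521} \approx 132.37 i$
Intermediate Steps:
$j{\left(M \right)} = 1$
$\sqrt{-17522 + j{\left(2 \cdot 12 \right)}} = \sqrt{-17522 + 1} = \sqrt{-17521} = i \sqrt{17521}$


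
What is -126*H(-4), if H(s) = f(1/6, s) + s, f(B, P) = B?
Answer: 483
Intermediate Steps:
H(s) = ⅙ + s (H(s) = 1/6 + s = ⅙ + s)
-126*H(-4) = -126*(⅙ - 4) = -126*(-23/6) = 483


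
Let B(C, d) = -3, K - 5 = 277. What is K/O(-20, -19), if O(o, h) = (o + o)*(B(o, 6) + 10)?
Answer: -141/140 ≈ -1.0071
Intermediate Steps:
K = 282 (K = 5 + 277 = 282)
O(o, h) = 14*o (O(o, h) = (o + o)*(-3 + 10) = (2*o)*7 = 14*o)
K/O(-20, -19) = 282/((14*(-20))) = 282/(-280) = 282*(-1/280) = -141/140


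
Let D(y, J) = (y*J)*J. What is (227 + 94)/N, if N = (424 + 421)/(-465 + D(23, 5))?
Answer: 7062/169 ≈ 41.787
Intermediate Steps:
D(y, J) = y*J² (D(y, J) = (J*y)*J = y*J²)
N = 169/22 (N = (424 + 421)/(-465 + 23*5²) = 845/(-465 + 23*25) = 845/(-465 + 575) = 845/110 = 845*(1/110) = 169/22 ≈ 7.6818)
(227 + 94)/N = (227 + 94)/(169/22) = 321*(22/169) = 7062/169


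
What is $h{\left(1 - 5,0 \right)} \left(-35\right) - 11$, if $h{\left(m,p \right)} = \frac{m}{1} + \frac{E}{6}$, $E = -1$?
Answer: $\frac{809}{6} \approx 134.83$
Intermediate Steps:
$h{\left(m,p \right)} = - \frac{1}{6} + m$ ($h{\left(m,p \right)} = \frac{m}{1} - \frac{1}{6} = m 1 - \frac{1}{6} = m - \frac{1}{6} = - \frac{1}{6} + m$)
$h{\left(1 - 5,0 \right)} \left(-35\right) - 11 = \left(- \frac{1}{6} + \left(1 - 5\right)\right) \left(-35\right) - 11 = \left(- \frac{1}{6} - 4\right) \left(-35\right) - 11 = \left(- \frac{25}{6}\right) \left(-35\right) - 11 = \frac{875}{6} - 11 = \frac{809}{6}$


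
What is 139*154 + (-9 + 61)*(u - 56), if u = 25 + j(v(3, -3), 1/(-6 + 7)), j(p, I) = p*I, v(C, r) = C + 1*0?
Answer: 19950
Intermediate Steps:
v(C, r) = C (v(C, r) = C + 0 = C)
j(p, I) = I*p
u = 28 (u = 25 + 3/(-6 + 7) = 25 + 3/1 = 25 + 1*3 = 25 + 3 = 28)
139*154 + (-9 + 61)*(u - 56) = 139*154 + (-9 + 61)*(28 - 56) = 21406 + 52*(-28) = 21406 - 1456 = 19950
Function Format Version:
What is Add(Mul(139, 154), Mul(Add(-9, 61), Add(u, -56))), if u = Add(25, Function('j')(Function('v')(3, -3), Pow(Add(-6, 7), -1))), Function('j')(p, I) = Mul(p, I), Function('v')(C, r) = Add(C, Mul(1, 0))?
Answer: 19950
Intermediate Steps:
Function('v')(C, r) = C (Function('v')(C, r) = Add(C, 0) = C)
Function('j')(p, I) = Mul(I, p)
u = 28 (u = Add(25, Mul(Pow(Add(-6, 7), -1), 3)) = Add(25, Mul(Pow(1, -1), 3)) = Add(25, Mul(1, 3)) = Add(25, 3) = 28)
Add(Mul(139, 154), Mul(Add(-9, 61), Add(u, -56))) = Add(Mul(139, 154), Mul(Add(-9, 61), Add(28, -56))) = Add(21406, Mul(52, -28)) = Add(21406, -1456) = 19950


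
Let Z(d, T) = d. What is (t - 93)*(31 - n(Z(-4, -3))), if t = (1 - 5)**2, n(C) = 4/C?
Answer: -2464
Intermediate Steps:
t = 16 (t = (-4)**2 = 16)
(t - 93)*(31 - n(Z(-4, -3))) = (16 - 93)*(31 - 4/(-4)) = -77*(31 - 4*(-1)/4) = -77*(31 - 1*(-1)) = -77*(31 + 1) = -77*32 = -2464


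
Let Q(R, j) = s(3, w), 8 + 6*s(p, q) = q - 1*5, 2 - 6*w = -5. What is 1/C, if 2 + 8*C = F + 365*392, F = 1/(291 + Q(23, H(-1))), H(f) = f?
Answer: 41620/744363313 ≈ 5.5914e-5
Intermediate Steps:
w = 7/6 (w = 1/3 - 1/6*(-5) = 1/3 + 5/6 = 7/6 ≈ 1.1667)
s(p, q) = -13/6 + q/6 (s(p, q) = -4/3 + (q - 1*5)/6 = -4/3 + (q - 5)/6 = -4/3 + (-5 + q)/6 = -4/3 + (-5/6 + q/6) = -13/6 + q/6)
Q(R, j) = -71/36 (Q(R, j) = -13/6 + (1/6)*(7/6) = -13/6 + 7/36 = -71/36)
F = 36/10405 (F = 1/(291 - 71/36) = 1/(10405/36) = 36/10405 ≈ 0.0034599)
C = 744363313/41620 (C = -1/4 + (36/10405 + 365*392)/8 = -1/4 + (36/10405 + 143080)/8 = -1/4 + (1/8)*(1488747436/10405) = -1/4 + 372186859/20810 = 744363313/41620 ≈ 17885.)
1/C = 1/(744363313/41620) = 41620/744363313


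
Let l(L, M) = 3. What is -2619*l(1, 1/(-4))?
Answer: -7857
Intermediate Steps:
-2619*l(1, 1/(-4)) = -2619*3 = -7857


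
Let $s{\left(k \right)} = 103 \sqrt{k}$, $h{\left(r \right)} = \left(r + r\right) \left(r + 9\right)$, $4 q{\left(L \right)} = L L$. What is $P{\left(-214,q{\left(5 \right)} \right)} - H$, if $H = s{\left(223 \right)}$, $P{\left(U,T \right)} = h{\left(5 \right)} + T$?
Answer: $\frac{585}{4} - 103 \sqrt{223} \approx -1391.9$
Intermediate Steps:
$q{\left(L \right)} = \frac{L^{2}}{4}$ ($q{\left(L \right)} = \frac{L L}{4} = \frac{L^{2}}{4}$)
$h{\left(r \right)} = 2 r \left(9 + r\right)$
$P{\left(U,T \right)} = 140 + T$ ($P{\left(U,T \right)} = 2 \cdot 5 \left(9 + 5\right) + T = 2 \cdot 5 \cdot 14 + T = 140 + T$)
$H = 103 \sqrt{223} \approx 1538.1$
$P{\left(-214,q{\left(5 \right)} \right)} - H = \left(140 + \frac{5^{2}}{4}\right) - 103 \sqrt{223} = \left(140 + \frac{1}{4} \cdot 25\right) - 103 \sqrt{223} = \left(140 + \frac{25}{4}\right) - 103 \sqrt{223} = \frac{585}{4} - 103 \sqrt{223}$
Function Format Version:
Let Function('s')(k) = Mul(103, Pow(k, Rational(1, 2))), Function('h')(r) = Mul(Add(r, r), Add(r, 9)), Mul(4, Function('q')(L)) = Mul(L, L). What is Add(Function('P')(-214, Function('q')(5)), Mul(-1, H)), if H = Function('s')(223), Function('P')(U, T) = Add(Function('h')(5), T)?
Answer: Add(Rational(585, 4), Mul(-103, Pow(223, Rational(1, 2)))) ≈ -1391.9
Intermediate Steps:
Function('q')(L) = Mul(Rational(1, 4), Pow(L, 2)) (Function('q')(L) = Mul(Rational(1, 4), Mul(L, L)) = Mul(Rational(1, 4), Pow(L, 2)))
Function('h')(r) = Mul(2, r, Add(9, r)) (Function('h')(r) = Mul(Mul(2, r), Add(9, r)) = Mul(2, r, Add(9, r)))
Function('P')(U, T) = Add(140, T) (Function('P')(U, T) = Add(Mul(2, 5, Add(9, 5)), T) = Add(Mul(2, 5, 14), T) = Add(140, T))
H = Mul(103, Pow(223, Rational(1, 2))) ≈ 1538.1
Add(Function('P')(-214, Function('q')(5)), Mul(-1, H)) = Add(Add(140, Mul(Rational(1, 4), Pow(5, 2))), Mul(-1, Mul(103, Pow(223, Rational(1, 2))))) = Add(Add(140, Mul(Rational(1, 4), 25)), Mul(-103, Pow(223, Rational(1, 2)))) = Add(Add(140, Rational(25, 4)), Mul(-103, Pow(223, Rational(1, 2)))) = Add(Rational(585, 4), Mul(-103, Pow(223, Rational(1, 2))))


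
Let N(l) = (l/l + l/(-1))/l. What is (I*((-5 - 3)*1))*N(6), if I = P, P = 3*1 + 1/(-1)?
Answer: 40/3 ≈ 13.333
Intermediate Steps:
P = 2 (P = 3 - 1 = 2)
N(l) = (1 - l)/l (N(l) = (1 + l*(-1))/l = (1 - l)/l)
I = 2
(I*((-5 - 3)*1))*N(6) = (2*((-5 - 3)*1))*((1 - 1*6)/6) = (2*(-8*1))*((1 - 6)/6) = (2*(-8))*((⅙)*(-5)) = -16*(-⅚) = 40/3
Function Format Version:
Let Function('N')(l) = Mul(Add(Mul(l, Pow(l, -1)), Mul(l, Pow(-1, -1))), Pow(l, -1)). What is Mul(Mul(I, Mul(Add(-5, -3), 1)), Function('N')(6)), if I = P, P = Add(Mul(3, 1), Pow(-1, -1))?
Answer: Rational(40, 3) ≈ 13.333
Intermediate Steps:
P = 2 (P = Add(3, -1) = 2)
Function('N')(l) = Mul(Pow(l, -1), Add(1, Mul(-1, l))) (Function('N')(l) = Mul(Add(1, Mul(l, -1)), Pow(l, -1)) = Mul(Add(1, Mul(-1, l)), Pow(l, -1)) = Mul(Pow(l, -1), Add(1, Mul(-1, l))))
I = 2
Mul(Mul(I, Mul(Add(-5, -3), 1)), Function('N')(6)) = Mul(Mul(2, Mul(Add(-5, -3), 1)), Mul(Pow(6, -1), Add(1, Mul(-1, 6)))) = Mul(Mul(2, Mul(-8, 1)), Mul(Rational(1, 6), Add(1, -6))) = Mul(Mul(2, -8), Mul(Rational(1, 6), -5)) = Mul(-16, Rational(-5, 6)) = Rational(40, 3)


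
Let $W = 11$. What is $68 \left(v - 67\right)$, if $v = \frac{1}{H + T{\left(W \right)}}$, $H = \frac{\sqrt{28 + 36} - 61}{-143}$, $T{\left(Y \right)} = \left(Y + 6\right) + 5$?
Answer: $- \frac{14564920}{3199} \approx -4553.0$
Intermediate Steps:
$T{\left(Y \right)} = 11 + Y$ ($T{\left(Y \right)} = \left(6 + Y\right) + 5 = 11 + Y$)
$H = \frac{53}{143}$ ($H = \left(\sqrt{64} - 61\right) \left(- \frac{1}{143}\right) = \left(8 - 61\right) \left(- \frac{1}{143}\right) = \left(-53\right) \left(- \frac{1}{143}\right) = \frac{53}{143} \approx 0.37063$)
$v = \frac{143}{3199}$ ($v = \frac{1}{\frac{53}{143} + \left(11 + 11\right)} = \frac{1}{\frac{53}{143} + 22} = \frac{1}{\frac{3199}{143}} = \frac{143}{3199} \approx 0.044701$)
$68 \left(v - 67\right) = 68 \left(\frac{143}{3199} - 67\right) = 68 \left(- \frac{214190}{3199}\right) = - \frac{14564920}{3199}$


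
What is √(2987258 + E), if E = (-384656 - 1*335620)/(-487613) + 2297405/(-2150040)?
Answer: √19532089673836703828246802/2557042572 ≈ 1728.4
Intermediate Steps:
E = 2089647155/5114085144 (E = (-384656 - 335620)*(-1/487613) + 2297405*(-1/2150040) = -720276*(-1/487613) - 459481/430008 = 720276/487613 - 459481/430008 = 2089647155/5114085144 ≈ 0.40861)
√(2987258 + E) = √(2987258 + 2089647155/5114085144) = √(15277093848742307/5114085144) = √19532089673836703828246802/2557042572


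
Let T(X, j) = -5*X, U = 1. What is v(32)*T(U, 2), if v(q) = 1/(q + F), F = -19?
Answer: -5/13 ≈ -0.38462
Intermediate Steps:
v(q) = 1/(-19 + q) (v(q) = 1/(q - 19) = 1/(-19 + q))
v(32)*T(U, 2) = (-5*1)/(-19 + 32) = -5/13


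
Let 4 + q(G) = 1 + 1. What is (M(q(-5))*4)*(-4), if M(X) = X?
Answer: 32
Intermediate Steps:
q(G) = -2 (q(G) = -4 + (1 + 1) = -4 + 2 = -2)
(M(q(-5))*4)*(-4) = -2*4*(-4) = -8*(-4) = 32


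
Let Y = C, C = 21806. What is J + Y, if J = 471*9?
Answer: 26045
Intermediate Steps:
Y = 21806
J = 4239
J + Y = 4239 + 21806 = 26045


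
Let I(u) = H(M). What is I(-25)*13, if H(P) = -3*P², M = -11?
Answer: -4719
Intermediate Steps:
I(u) = -363 (I(u) = -3*(-11)² = -3*121 = -363)
I(-25)*13 = -363*13 = -4719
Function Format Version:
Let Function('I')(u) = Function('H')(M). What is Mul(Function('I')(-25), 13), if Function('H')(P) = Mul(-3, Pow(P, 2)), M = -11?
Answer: -4719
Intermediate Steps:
Function('I')(u) = -363 (Function('I')(u) = Mul(-3, Pow(-11, 2)) = Mul(-3, 121) = -363)
Mul(Function('I')(-25), 13) = Mul(-363, 13) = -4719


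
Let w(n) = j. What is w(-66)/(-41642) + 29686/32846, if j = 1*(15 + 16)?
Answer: 617583093/683886566 ≈ 0.90305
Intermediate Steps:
j = 31 (j = 1*31 = 31)
w(n) = 31
w(-66)/(-41642) + 29686/32846 = 31/(-41642) + 29686/32846 = 31*(-1/41642) + 29686*(1/32846) = -31/41642 + 14843/16423 = 617583093/683886566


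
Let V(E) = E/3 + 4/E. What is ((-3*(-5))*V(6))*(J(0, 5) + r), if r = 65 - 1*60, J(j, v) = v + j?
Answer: 400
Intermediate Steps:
V(E) = 4/E + E/3 (V(E) = E*(⅓) + 4/E = E/3 + 4/E = 4/E + E/3)
J(j, v) = j + v
r = 5 (r = 65 - 60 = 5)
((-3*(-5))*V(6))*(J(0, 5) + r) = ((-3*(-5))*(4/6 + (⅓)*6))*((0 + 5) + 5) = (15*(4*(⅙) + 2))*(5 + 5) = (15*(⅔ + 2))*10 = (15*(8/3))*10 = 40*10 = 400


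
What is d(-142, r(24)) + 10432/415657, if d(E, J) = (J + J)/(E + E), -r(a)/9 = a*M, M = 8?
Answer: 359868320/29511647 ≈ 12.194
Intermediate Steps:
r(a) = -72*a (r(a) = -9*a*8 = -72*a)
d(E, J) = J/E (d(E, J) = (2*J)/((2*E)) = (2*J)*(1/(2*E)) = J/E)
d(-142, r(24)) + 10432/415657 = -72*24/(-142) + 10432/415657 = -1728*(-1/142) + 10432*(1/415657) = 864/71 + 10432/415657 = 359868320/29511647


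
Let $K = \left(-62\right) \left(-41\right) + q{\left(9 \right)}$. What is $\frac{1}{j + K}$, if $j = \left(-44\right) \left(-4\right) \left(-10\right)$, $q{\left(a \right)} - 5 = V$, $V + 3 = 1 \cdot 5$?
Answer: $\frac{1}{789} \approx 0.0012674$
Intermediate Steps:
$V = 2$ ($V = -3 + 1 \cdot 5 = -3 + 5 = 2$)
$q{\left(a \right)} = 7$ ($q{\left(a \right)} = 5 + 2 = 7$)
$j = -1760$ ($j = 176 \left(-10\right) = -1760$)
$K = 2549$ ($K = \left(-62\right) \left(-41\right) + 7 = 2542 + 7 = 2549$)
$\frac{1}{j + K} = \frac{1}{-1760 + 2549} = \frac{1}{789}$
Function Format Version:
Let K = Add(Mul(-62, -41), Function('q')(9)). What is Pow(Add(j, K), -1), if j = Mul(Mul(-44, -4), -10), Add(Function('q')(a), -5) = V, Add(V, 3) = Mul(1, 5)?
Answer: Rational(1, 789) ≈ 0.0012674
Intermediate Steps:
V = 2 (V = Add(-3, Mul(1, 5)) = Add(-3, 5) = 2)
Function('q')(a) = 7 (Function('q')(a) = Add(5, 2) = 7)
j = -1760 (j = Mul(176, -10) = -1760)
K = 2549 (K = Add(Mul(-62, -41), 7) = Add(2542, 7) = 2549)
Pow(Add(j, K), -1) = Pow(Add(-1760, 2549), -1) = Pow(789, -1) = Rational(1, 789)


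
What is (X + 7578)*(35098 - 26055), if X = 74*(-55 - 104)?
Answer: -37872084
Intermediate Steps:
X = -11766 (X = 74*(-159) = -11766)
(X + 7578)*(35098 - 26055) = (-11766 + 7578)*(35098 - 26055) = -4188*9043 = -37872084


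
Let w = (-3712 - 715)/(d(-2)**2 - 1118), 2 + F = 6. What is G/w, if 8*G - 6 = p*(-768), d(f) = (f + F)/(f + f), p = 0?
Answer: 13413/70832 ≈ 0.18936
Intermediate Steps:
F = 4 (F = -2 + 6 = 4)
d(f) = (4 + f)/(2*f) (d(f) = (f + 4)/(f + f) = (4 + f)/((2*f)) = (4 + f)*(1/(2*f)) = (4 + f)/(2*f))
G = 3/4 (G = 3/4 + (0*(-768))/8 = 3/4 + (1/8)*0 = 3/4 + 0 = 3/4 ≈ 0.75000)
w = 17708/4471 (w = (-3712 - 715)/(((1/2)*(4 - 2)/(-2))**2 - 1118) = -4427/(((1/2)*(-1/2)*2)**2 - 1118) = -4427/((-1/2)**2 - 1118) = -4427/(1/4 - 1118) = -4427/(-4471/4) = -4427*(-4/4471) = 17708/4471 ≈ 3.9606)
G/w = 3/(4*(17708/4471)) = (3/4)*(4471/17708) = 13413/70832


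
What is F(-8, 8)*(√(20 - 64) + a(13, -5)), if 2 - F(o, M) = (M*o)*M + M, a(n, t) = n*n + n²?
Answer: 171028 + 1012*I*√11 ≈ 1.7103e+5 + 3356.4*I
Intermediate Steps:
a(n, t) = 2*n² (a(n, t) = n² + n² = 2*n²)
F(o, M) = 2 - M - o*M² (F(o, M) = 2 - ((M*o)*M + M) = 2 - (o*M² + M) = 2 - (M + o*M²) = 2 + (-M - o*M²) = 2 - M - o*M²)
F(-8, 8)*(√(20 - 64) + a(13, -5)) = (2 - 1*8 - 1*(-8)*8²)*(√(20 - 64) + 2*13²) = (2 - 8 - 1*(-8)*64)*(√(-44) + 2*169) = (2 - 8 + 512)*(2*I*√11 + 338) = 506*(338 + 2*I*√11) = 171028 + 1012*I*√11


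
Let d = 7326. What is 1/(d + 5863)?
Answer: 1/13189 ≈ 7.5821e-5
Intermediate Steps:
1/(d + 5863) = 1/(7326 + 5863) = 1/13189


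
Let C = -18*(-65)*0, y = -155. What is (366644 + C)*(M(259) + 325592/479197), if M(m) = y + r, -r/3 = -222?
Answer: 89899370540796/479197 ≈ 1.8760e+8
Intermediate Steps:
r = 666 (r = -3*(-222) = 666)
C = 0 (C = 1170*0 = 0)
M(m) = 511 (M(m) = -155 + 666 = 511)
(366644 + C)*(M(259) + 325592/479197) = (366644 + 0)*(511 + 325592/479197) = 366644*(511 + 325592*(1/479197)) = 366644*(511 + 325592/479197) = 366644*(245195259/479197) = 89899370540796/479197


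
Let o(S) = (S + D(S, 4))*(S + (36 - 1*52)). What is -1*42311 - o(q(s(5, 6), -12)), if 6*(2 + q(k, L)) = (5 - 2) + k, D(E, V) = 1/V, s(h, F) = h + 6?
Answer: -1522867/36 ≈ -42302.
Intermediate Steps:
s(h, F) = 6 + h
q(k, L) = -3/2 + k/6 (q(k, L) = -2 + ((5 - 2) + k)/6 = -2 + (3 + k)/6 = -2 + (½ + k/6) = -3/2 + k/6)
o(S) = (-16 + S)*(¼ + S) (o(S) = (S + 1/4)*(S + (36 - 1*52)) = (S + ¼)*(S + (36 - 52)) = (¼ + S)*(S - 16) = (¼ + S)*(-16 + S) = (-16 + S)*(¼ + S))
-1*42311 - o(q(s(5, 6), -12)) = -1*42311 - (-4 + (-3/2 + (6 + 5)/6)² - 63*(-3/2 + (6 + 5)/6)/4) = -42311 - (-4 + (-3/2 + (⅙)*11)² - 63*(-3/2 + (⅙)*11)/4) = -42311 - (-4 + (-3/2 + 11/6)² - 63*(-3/2 + 11/6)/4) = -42311 - (-4 + (⅓)² - 63/4*⅓) = -42311 - (-4 + ⅑ - 21/4) = -42311 - 1*(-329/36) = -42311 + 329/36 = -1522867/36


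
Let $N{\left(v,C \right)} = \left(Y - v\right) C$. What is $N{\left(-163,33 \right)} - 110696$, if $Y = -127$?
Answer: $-109508$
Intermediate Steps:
$N{\left(v,C \right)} = C \left(-127 - v\right)$ ($N{\left(v,C \right)} = \left(-127 - v\right) C = C \left(-127 - v\right)$)
$N{\left(-163,33 \right)} - 110696 = \left(-1\right) 33 \left(127 - 163\right) - 110696 = \left(-1\right) 33 \left(-36\right) - 110696 = 1188 - 110696 = -109508$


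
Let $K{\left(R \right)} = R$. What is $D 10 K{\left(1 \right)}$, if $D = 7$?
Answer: $70$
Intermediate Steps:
$D 10 K{\left(1 \right)} = 7 \cdot 10 \cdot 1 = 70 \cdot 1 = 70$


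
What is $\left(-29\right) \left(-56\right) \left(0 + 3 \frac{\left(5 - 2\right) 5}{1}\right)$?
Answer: $73080$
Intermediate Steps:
$\left(-29\right) \left(-56\right) \left(0 + 3 \frac{\left(5 - 2\right) 5}{1}\right) = 1624 \left(0 + 3 \cdot 3 \cdot 5 \cdot 1\right) = 1624 \left(0 + 3 \cdot 15 \cdot 1\right) = 1624 \left(0 + 3 \cdot 15\right) = 1624 \left(0 + 45\right) = 1624 \cdot 45 = 73080$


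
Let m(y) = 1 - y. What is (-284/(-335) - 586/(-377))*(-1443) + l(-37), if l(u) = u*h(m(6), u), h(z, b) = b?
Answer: -20375123/9715 ≈ -2097.3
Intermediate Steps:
l(u) = u² (l(u) = u*u = u²)
(-284/(-335) - 586/(-377))*(-1443) + l(-37) = (-284/(-335) - 586/(-377))*(-1443) + (-37)² = (-284*(-1/335) - 586*(-1/377))*(-1443) + 1369 = (284/335 + 586/377)*(-1443) + 1369 = (303378/126295)*(-1443) + 1369 = -33674958/9715 + 1369 = -20375123/9715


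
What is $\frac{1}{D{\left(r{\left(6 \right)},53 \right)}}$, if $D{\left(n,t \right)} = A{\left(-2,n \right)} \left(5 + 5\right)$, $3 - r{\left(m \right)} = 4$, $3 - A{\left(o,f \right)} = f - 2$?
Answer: $\frac{1}{60} \approx 0.016667$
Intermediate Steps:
$A{\left(o,f \right)} = 5 - f$ ($A{\left(o,f \right)} = 3 - \left(f - 2\right) = 3 - \left(-2 + f\right) = 5 - f$)
$r{\left(m \right)} = -1$ ($r{\left(m \right)} = 3 - 4 = -1$)
$D{\left(n,t \right)} = 50 - 10 n$ ($D{\left(n,t \right)} = \left(5 - n\right) \left(5 + 5\right) = \left(5 - n\right) 10 = 50 - 10 n$)
$\frac{1}{D{\left(r{\left(6 \right)},53 \right)}} = \frac{1}{50 - -10} = \frac{1}{50 + 10} = \frac{1}{60}$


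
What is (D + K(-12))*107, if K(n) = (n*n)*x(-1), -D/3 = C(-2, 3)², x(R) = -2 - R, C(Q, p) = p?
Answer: -18297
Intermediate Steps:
D = -27 (D = -3*3² = -3*9 = -27)
K(n) = -n² (K(n) = (n*n)*(-2 - 1*(-1)) = n²*(-2 + 1) = n²*(-1) = -n²)
(D + K(-12))*107 = (-27 - 1*(-12)²)*107 = (-27 - 1*144)*107 = (-27 - 144)*107 = -171*107 = -18297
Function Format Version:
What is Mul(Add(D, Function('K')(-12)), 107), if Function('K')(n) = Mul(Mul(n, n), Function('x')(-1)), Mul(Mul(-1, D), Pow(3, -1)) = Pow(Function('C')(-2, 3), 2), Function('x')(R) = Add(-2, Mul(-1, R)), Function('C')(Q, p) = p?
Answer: -18297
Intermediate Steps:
D = -27 (D = Mul(-3, Pow(3, 2)) = Mul(-3, 9) = -27)
Function('K')(n) = Mul(-1, Pow(n, 2)) (Function('K')(n) = Mul(Mul(n, n), Add(-2, Mul(-1, -1))) = Mul(Pow(n, 2), Add(-2, 1)) = Mul(Pow(n, 2), -1) = Mul(-1, Pow(n, 2)))
Mul(Add(D, Function('K')(-12)), 107) = Mul(Add(-27, Mul(-1, Pow(-12, 2))), 107) = Mul(Add(-27, Mul(-1, 144)), 107) = Mul(Add(-27, -144), 107) = Mul(-171, 107) = -18297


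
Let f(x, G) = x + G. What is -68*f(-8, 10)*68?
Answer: -9248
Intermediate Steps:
f(x, G) = G + x
-68*f(-8, 10)*68 = -68*(10 - 8)*68 = -68*2*68 = -136*68 = -9248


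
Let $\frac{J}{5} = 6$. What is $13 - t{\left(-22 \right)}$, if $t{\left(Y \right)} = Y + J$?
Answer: $5$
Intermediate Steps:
$J = 30$ ($J = 5 \cdot 6 = 30$)
$t{\left(Y \right)} = 30 + Y$ ($t{\left(Y \right)} = Y + 30 = 30 + Y$)
$13 - t{\left(-22 \right)} = 13 - \left(30 - 22\right) = 13 - 8 = 5$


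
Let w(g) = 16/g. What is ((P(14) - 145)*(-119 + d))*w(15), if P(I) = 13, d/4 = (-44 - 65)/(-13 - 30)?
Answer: 3295424/215 ≈ 15328.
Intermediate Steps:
d = 436/43 (d = 4*((-44 - 65)/(-13 - 30)) = 4*(-109/(-43)) = 4*(-109*(-1/43)) = 4*(109/43) = 436/43 ≈ 10.140)
((P(14) - 145)*(-119 + d))*w(15) = ((13 - 145)*(-119 + 436/43))*(16/15) = (-132*(-4681/43))*(16*(1/15)) = (617892/43)*(16/15) = 3295424/215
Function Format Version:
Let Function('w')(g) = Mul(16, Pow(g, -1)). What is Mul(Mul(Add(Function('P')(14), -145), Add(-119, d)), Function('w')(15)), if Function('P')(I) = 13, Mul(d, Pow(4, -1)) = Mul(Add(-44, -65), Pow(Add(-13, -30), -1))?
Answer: Rational(3295424, 215) ≈ 15328.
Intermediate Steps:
d = Rational(436, 43) (d = Mul(4, Mul(Add(-44, -65), Pow(Add(-13, -30), -1))) = Mul(4, Mul(-109, Pow(-43, -1))) = Mul(4, Mul(-109, Rational(-1, 43))) = Mul(4, Rational(109, 43)) = Rational(436, 43) ≈ 10.140)
Mul(Mul(Add(Function('P')(14), -145), Add(-119, d)), Function('w')(15)) = Mul(Mul(Add(13, -145), Add(-119, Rational(436, 43))), Mul(16, Pow(15, -1))) = Mul(Mul(-132, Rational(-4681, 43)), Mul(16, Rational(1, 15))) = Mul(Rational(617892, 43), Rational(16, 15)) = Rational(3295424, 215)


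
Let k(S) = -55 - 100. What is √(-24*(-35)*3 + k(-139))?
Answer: √2365 ≈ 48.631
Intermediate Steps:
k(S) = -155
√(-24*(-35)*3 + k(-139)) = √(-24*(-35)*3 - 155) = √(840*3 - 155) = √(2520 - 155) = √2365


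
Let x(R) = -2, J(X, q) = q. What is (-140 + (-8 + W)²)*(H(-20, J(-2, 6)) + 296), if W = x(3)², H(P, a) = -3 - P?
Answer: -38812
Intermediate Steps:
W = 4 (W = (-2)² = 4)
(-140 + (-8 + W)²)*(H(-20, J(-2, 6)) + 296) = (-140 + (-8 + 4)²)*((-3 - 1*(-20)) + 296) = (-140 + (-4)²)*((-3 + 20) + 296) = (-140 + 16)*(17 + 296) = -124*313 = -38812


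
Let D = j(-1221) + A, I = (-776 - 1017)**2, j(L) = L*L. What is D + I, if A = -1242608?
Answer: 3463082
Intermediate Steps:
j(L) = L**2
I = 3214849 (I = (-1793)**2 = 3214849)
D = 248233 (D = (-1221)**2 - 1242608 = 1490841 - 1242608 = 248233)
D + I = 248233 + 3214849 = 3463082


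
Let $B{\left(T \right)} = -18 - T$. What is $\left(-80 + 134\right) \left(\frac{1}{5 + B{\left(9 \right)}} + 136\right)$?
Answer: $\frac{80757}{11} \approx 7341.5$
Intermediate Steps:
$\left(-80 + 134\right) \left(\frac{1}{5 + B{\left(9 \right)}} + 136\right) = \left(-80 + 134\right) \left(\frac{1}{5 - 27} + 136\right) = 54 \left(\frac{1}{5 - 27} + 136\right) = 54 \left(\frac{1}{-22} + 136\right) = 54 \left(- \frac{1}{22} + 136\right) = 54 \cdot \frac{2991}{22} = \frac{80757}{11}$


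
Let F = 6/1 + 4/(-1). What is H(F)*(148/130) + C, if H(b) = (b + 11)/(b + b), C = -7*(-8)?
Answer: 597/10 ≈ 59.700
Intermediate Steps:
C = 56
F = 2 (F = 6*1 + 4*(-1) = 6 - 4 = 2)
H(b) = (11 + b)/(2*b) (H(b) = (11 + b)/((2*b)) = (11 + b)*(1/(2*b)) = (11 + b)/(2*b))
H(F)*(148/130) + C = ((1/2)*(11 + 2)/2)*(148/130) + 56 = ((1/2)*(1/2)*13)*(148*(1/130)) + 56 = (13/4)*(74/65) + 56 = 37/10 + 56 = 597/10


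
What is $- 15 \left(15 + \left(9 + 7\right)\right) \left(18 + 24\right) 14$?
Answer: $-273420$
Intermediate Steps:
$- 15 \left(15 + \left(9 + 7\right)\right) \left(18 + 24\right) 14 = - 15 \left(15 + 16\right) 42 \cdot 14 = - 15 \cdot 31 \cdot 42 \cdot 14 = \left(-15\right) 1302 \cdot 14 = \left(-19530\right) 14 = -273420$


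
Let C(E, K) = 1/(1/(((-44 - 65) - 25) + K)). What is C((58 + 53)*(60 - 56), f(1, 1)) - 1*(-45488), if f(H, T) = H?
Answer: 45355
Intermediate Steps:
C(E, K) = -134 + K (C(E, K) = 1/(1/((-109 - 25) + K)) = 1/(1/(-134 + K)) = -134 + K)
C((58 + 53)*(60 - 56), f(1, 1)) - 1*(-45488) = (-134 + 1) - 1*(-45488) = -133 + 45488 = 45355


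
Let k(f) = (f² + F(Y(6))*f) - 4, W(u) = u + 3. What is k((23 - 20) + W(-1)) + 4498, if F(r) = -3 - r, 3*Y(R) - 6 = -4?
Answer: 13502/3 ≈ 4500.7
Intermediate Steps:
Y(R) = ⅔ (Y(R) = 2 + (⅓)*(-4) = 2 - 4/3 = ⅔)
W(u) = 3 + u
k(f) = -4 + f² - 11*f/3 (k(f) = (f² + (-3 - 1*⅔)*f) - 4 = (f² + (-3 - ⅔)*f) - 4 = (f² - 11*f/3) - 4 = -4 + f² - 11*f/3)
k((23 - 20) + W(-1)) + 4498 = (-4 + ((23 - 20) + (3 - 1))² - 11*((23 - 20) + (3 - 1))/3) + 4498 = (-4 + (3 + 2)² - 11*(3 + 2)/3) + 4498 = (-4 + 5² - 11/3*5) + 4498 = (-4 + 25 - 55/3) + 4498 = 8/3 + 4498 = 13502/3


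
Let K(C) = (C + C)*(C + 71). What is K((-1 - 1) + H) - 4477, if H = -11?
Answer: -5985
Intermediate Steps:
K(C) = 2*C*(71 + C) (K(C) = (2*C)*(71 + C) = 2*C*(71 + C))
K((-1 - 1) + H) - 4477 = 2*((-1 - 1) - 11)*(71 + ((-1 - 1) - 11)) - 4477 = 2*(-2 - 11)*(71 + (-2 - 11)) - 4477 = 2*(-13)*(71 - 13) - 4477 = 2*(-13)*58 - 4477 = -1508 - 4477 = -5985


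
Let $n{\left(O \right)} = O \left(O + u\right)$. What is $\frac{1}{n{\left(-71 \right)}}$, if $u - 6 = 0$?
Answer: $\frac{1}{4615} \approx 0.00021668$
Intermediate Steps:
$u = 6$ ($u = 6 + 0 = 6$)
$n{\left(O \right)} = O \left(6 + O\right)$ ($n{\left(O \right)} = O \left(O + 6\right) = O \left(6 + O\right)$)
$\frac{1}{n{\left(-71 \right)}} = \frac{1}{\left(-71\right) \left(6 - 71\right)} = \frac{1}{\left(-71\right) \left(-65\right)} = \frac{1}{4615}$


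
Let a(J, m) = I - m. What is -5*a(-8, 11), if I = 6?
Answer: 25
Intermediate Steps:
a(J, m) = 6 - m
-5*a(-8, 11) = -5*(6 - 1*11) = -5*(6 - 11) = -5*(-5) = 25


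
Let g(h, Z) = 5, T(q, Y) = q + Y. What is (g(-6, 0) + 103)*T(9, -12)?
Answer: -324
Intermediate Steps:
T(q, Y) = Y + q
(g(-6, 0) + 103)*T(9, -12) = (5 + 103)*(-12 + 9) = 108*(-3) = -324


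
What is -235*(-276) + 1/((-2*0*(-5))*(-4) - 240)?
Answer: 15566399/240 ≈ 64860.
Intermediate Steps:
-235*(-276) + 1/((-2*0*(-5))*(-4) - 240) = 64860 + 1/((0*(-5))*(-4) - 240) = 64860 + 1/(0*(-4) - 240) = 64860 + 1/(0 - 240) = 64860 + 1/(-240) = 64860 - 1/240 = 15566399/240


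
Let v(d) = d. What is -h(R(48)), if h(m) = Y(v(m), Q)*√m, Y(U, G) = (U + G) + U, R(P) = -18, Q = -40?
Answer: 228*I*√2 ≈ 322.44*I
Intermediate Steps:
Y(U, G) = G + 2*U (Y(U, G) = (G + U) + U = G + 2*U)
h(m) = √m*(-40 + 2*m) (h(m) = (-40 + 2*m)*√m = √m*(-40 + 2*m))
-h(R(48)) = -2*√(-18)*(-20 - 18) = -2*3*I*√2*(-38) = -(-228)*I*√2 = 228*I*√2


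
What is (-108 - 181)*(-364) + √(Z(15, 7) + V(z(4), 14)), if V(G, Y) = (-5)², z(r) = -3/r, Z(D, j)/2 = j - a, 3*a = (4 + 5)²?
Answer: 105196 + I*√15 ≈ 1.052e+5 + 3.873*I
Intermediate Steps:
a = 27 (a = (4 + 5)²/3 = (⅓)*9² = (⅓)*81 = 27)
Z(D, j) = -54 + 2*j (Z(D, j) = 2*(j - 1*27) = 2*(j - 27) = 2*(-27 + j) = -54 + 2*j)
V(G, Y) = 25
(-108 - 181)*(-364) + √(Z(15, 7) + V(z(4), 14)) = (-108 - 181)*(-364) + √((-54 + 2*7) + 25) = -289*(-364) + √((-54 + 14) + 25) = 105196 + √(-40 + 25) = 105196 + √(-15) = 105196 + I*√15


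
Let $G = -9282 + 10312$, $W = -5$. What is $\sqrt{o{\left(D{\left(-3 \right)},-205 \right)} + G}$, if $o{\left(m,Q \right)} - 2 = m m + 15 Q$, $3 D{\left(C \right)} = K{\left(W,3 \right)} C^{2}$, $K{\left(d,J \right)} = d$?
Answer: $3 i \sqrt{202} \approx 42.638 i$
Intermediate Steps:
$G = 1030$
$D{\left(C \right)} = - \frac{5 C^{2}}{3}$ ($D{\left(C \right)} = \frac{\left(-5\right) C^{2}}{3} = - \frac{5 C^{2}}{3}$)
$o{\left(m,Q \right)} = 2 + m^{2} + 15 Q$ ($o{\left(m,Q \right)} = 2 + \left(m m + 15 Q\right) = 2 + \left(m^{2} + 15 Q\right) = 2 + m^{2} + 15 Q$)
$\sqrt{o{\left(D{\left(-3 \right)},-205 \right)} + G} = \sqrt{\left(2 + \left(- \frac{5 \left(-3\right)^{2}}{3}\right)^{2} + 15 \left(-205\right)\right) + 1030} = \sqrt{\left(2 + \left(\left(- \frac{5}{3}\right) 9\right)^{2} - 3075\right) + 1030} = \sqrt{\left(2 + \left(-15\right)^{2} - 3075\right) + 1030} = \sqrt{\left(2 + 225 - 3075\right) + 1030} = \sqrt{-2848 + 1030} = \sqrt{-1818} = 3 i \sqrt{202}$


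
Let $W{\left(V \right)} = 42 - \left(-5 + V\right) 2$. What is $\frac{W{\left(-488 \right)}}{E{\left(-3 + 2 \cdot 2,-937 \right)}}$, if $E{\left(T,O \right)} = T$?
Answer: $1028$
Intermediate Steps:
$W{\left(V \right)} = 52 - 2 V$ ($W{\left(V \right)} = 42 - \left(-10 + 2 V\right) = 52 - 2 V$)
$\frac{W{\left(-488 \right)}}{E{\left(-3 + 2 \cdot 2,-937 \right)}} = \frac{52 - -976}{-3 + 2 \cdot 2} = \frac{52 + 976}{-3 + 4} = \frac{1028}{1} = 1028 \cdot 1 = 1028$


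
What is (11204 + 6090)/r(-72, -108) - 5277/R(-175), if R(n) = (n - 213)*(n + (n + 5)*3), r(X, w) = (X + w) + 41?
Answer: -4597132823/36943420 ≈ -124.44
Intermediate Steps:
r(X, w) = 41 + X + w
R(n) = (-213 + n)*(15 + 4*n) (R(n) = (-213 + n)*(n + (5 + n)*3) = (-213 + n)*(n + (15 + 3*n)) = (-213 + n)*(15 + 4*n))
(11204 + 6090)/r(-72, -108) - 5277/R(-175) = (11204 + 6090)/(41 - 72 - 108) - 5277/(-3195 - 837*(-175) + 4*(-175)²) = 17294/(-139) - 5277/(-3195 + 146475 + 4*30625) = 17294*(-1/139) - 5277/(-3195 + 146475 + 122500) = -17294/139 - 5277/265780 = -4597132823/36943420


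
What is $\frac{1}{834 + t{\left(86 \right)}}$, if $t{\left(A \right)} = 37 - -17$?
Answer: $\frac{1}{888} \approx 0.0011261$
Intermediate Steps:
$t{\left(A \right)} = 54$ ($t{\left(A \right)} = 37 + 17 = 54$)
$\frac{1}{834 + t{\left(86 \right)}} = \frac{1}{834 + 54} = \frac{1}{888}$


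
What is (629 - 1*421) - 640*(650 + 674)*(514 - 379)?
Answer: -114393392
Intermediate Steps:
(629 - 1*421) - 640*(650 + 674)*(514 - 379) = (629 - 421) - 847360*135 = 208 - 640*178740 = 208 - 114393600 = -114393392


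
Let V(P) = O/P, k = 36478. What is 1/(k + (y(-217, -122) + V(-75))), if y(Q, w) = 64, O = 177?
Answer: 25/913491 ≈ 2.7368e-5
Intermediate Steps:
V(P) = 177/P
1/(k + (y(-217, -122) + V(-75))) = 1/(36478 + (64 + 177/(-75))) = 1/(36478 + (64 + 177*(-1/75))) = 1/(36478 + (64 - 59/25)) = 1/(36478 + 1541/25) = 1/(913491/25) = 25/913491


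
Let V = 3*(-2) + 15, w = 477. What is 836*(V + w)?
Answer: 406296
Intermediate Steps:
V = 9 (V = -6 + 15 = 9)
836*(V + w) = 836*(9 + 477) = 836*486 = 406296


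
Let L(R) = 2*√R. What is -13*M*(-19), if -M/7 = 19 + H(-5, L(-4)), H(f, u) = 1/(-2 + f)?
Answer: -32604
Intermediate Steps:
M = -132 (M = -7*(19 + 1/(-2 - 5)) = -7*(19 + 1/(-7)) = -7*(19 - ⅐) = -7*132/7 = -132)
-13*M*(-19) = -13*(-132)*(-19) = 1716*(-19) = -32604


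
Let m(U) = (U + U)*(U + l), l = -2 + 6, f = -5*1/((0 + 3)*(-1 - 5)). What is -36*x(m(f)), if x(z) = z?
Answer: -770/9 ≈ -85.556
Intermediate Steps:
f = 5/18 (f = -5/((-6*3)) = -5/(-18) = -5*(-1/18) = 5/18 ≈ 0.27778)
l = 4
m(U) = 2*U*(4 + U) (m(U) = (U + U)*(U + 4) = (2*U)*(4 + U) = 2*U*(4 + U))
-36*x(m(f)) = -72*5*(4 + 5/18)/18 = -72*5*77/(18*18) = -36*385/162 = -770/9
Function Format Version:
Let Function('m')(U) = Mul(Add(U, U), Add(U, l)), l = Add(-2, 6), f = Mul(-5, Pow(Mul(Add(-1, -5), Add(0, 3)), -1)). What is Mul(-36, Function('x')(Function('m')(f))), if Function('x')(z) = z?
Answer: Rational(-770, 9) ≈ -85.556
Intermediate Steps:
f = Rational(5, 18) (f = Mul(-5, Pow(Mul(-6, 3), -1)) = Mul(-5, Pow(-18, -1)) = Mul(-5, Rational(-1, 18)) = Rational(5, 18) ≈ 0.27778)
l = 4
Function('m')(U) = Mul(2, U, Add(4, U)) (Function('m')(U) = Mul(Add(U, U), Add(U, 4)) = Mul(Mul(2, U), Add(4, U)) = Mul(2, U, Add(4, U)))
Mul(-36, Function('x')(Function('m')(f))) = Mul(-36, Mul(2, Rational(5, 18), Add(4, Rational(5, 18)))) = Mul(-36, Mul(2, Rational(5, 18), Rational(77, 18))) = Mul(-36, Rational(385, 162)) = Rational(-770, 9)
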